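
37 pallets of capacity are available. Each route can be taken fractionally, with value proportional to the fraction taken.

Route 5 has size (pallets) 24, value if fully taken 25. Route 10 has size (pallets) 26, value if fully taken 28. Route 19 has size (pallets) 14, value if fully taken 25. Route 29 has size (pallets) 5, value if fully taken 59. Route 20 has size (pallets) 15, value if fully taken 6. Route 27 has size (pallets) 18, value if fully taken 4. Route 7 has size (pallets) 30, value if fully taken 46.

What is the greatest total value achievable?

111.6

Sort by value density: Route 29 59/5≈11.8, Route 19 25/14≈1.79, Route 7 46/30≈1.53, Route 10 28/26≈1.08, Route 5 25/24≈1.04, Route 20 6/15≈0.4, Route 27 4/18≈0.222.
All 5 pallets of Route 29 fit (value 59) ; 32 remain.
Take all of Route 19 (14 pallets, value 25) ; 18 pallets left.
Fill the last 18 pallets with part of Route 7: 18/30 of it earns 27.6.
Total value = 111.6.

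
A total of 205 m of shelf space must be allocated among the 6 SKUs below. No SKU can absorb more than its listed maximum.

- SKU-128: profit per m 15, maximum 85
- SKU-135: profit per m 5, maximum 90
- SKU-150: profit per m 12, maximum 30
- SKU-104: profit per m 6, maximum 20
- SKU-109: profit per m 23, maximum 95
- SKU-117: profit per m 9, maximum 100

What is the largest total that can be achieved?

3760

Order the SKUs by profit per m: SKU-109 23 > SKU-128 15 > SKU-150 12 > SKU-117 9 > SKU-104 6 > SKU-135 5.
SKU-109 takes 95 to reach its cap of 95 — 110 left.
Give SKU-128 85 to hit its cap of 85 — 25 left.
Only 25 left; SKU-150 takes them to reach 25.
Total = 15×85 + 12×25 + 23×95 = 3760.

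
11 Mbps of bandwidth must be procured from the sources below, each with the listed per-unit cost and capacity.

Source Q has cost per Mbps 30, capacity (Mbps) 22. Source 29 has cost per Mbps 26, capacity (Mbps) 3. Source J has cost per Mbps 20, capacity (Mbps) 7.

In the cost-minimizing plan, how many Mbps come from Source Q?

Cheapest first:
Source J (20): use full 7 ; 4 Mbps to go.
Take 3 from Source 29 at 26 ; need 1 more.
Source Q (30): take the remaining 1 ; done.

1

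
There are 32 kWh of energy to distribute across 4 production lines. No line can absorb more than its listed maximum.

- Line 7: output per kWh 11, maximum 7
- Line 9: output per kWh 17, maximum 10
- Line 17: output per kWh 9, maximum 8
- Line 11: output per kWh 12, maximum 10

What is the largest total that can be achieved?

412

Highest output per kWh first: Line 9 17 > Line 11 12 > Line 7 11 > Line 17 9.
Give Line 9 10 to hit its cap of 10 ; 22 left.
Line 11 takes 10 to reach its cap of 10 ; 12 left.
Line 7: +7 to 7 (cap) ; 5 left.
Only 5 left; Line 17 takes them to reach 5.
Total = 11×7 + 17×10 + 9×5 + 12×10 = 412.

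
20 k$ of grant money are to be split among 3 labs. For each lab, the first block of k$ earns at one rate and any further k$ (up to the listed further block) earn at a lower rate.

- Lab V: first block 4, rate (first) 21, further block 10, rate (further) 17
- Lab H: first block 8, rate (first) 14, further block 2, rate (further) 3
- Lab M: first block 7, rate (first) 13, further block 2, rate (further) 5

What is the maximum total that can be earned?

338

Rank every tier by rate: Lab V/first 21 > Lab V/second 17 > Lab H/first 14 > Lab M/first 13 > Lab M/second 5 > Lab H/second 3.
Lab V/first (21): +4 ; 16 left.
Lab V/second (17): +10 ; 6 left.
Lab H/first: +6 of 8 at 14; pool empty.
Total = 21×4 + 17×10 + 14×6 = 338.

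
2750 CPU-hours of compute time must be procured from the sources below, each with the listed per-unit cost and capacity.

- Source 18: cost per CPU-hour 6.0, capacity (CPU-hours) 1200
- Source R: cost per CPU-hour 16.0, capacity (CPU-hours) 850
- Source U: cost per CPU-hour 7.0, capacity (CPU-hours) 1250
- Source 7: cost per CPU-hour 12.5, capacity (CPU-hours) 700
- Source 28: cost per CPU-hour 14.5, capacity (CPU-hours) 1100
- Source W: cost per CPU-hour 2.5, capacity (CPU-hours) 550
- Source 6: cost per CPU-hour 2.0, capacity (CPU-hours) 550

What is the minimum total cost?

12825

Fill from the cheapest source first.
Source 6 at 2.0: take all 550 CPU-hours ; 2200 still needed.
Source W (2.5): use full 550 ; 1650 CPU-hours to go.
Take 1200 from Source 18 at 6.0 ; need 450 more.
Source U (7.0): take the remaining 450 ; done.
Source 7, Source 28, Source R: unused.
Cost = 550×2.0 + 550×2.5 + 1200×6.0 + 450×7.0 = 12825.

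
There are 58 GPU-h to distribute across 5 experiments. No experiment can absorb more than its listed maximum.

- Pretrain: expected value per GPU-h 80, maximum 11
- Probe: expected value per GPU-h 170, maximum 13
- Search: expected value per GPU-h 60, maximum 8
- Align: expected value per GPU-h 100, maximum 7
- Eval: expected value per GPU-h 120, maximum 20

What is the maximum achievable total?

6610

Rank by expected value per GPU-h: Probe 170 > Eval 120 > Align 100 > Pretrain 80 > Search 60.
Give Probe 13 to hit its cap of 13 — 45 left.
Eval: +20 to 20 (cap) — 25 left.
Give Align 7 to hit its cap of 7 — 18 left.
Give Pretrain 11 to hit its cap of 11 — 7 left.
Search has room for 8 but only 7 remain, so it gets 7.
Total = 80×11 + 170×13 + 60×7 + 100×7 + 120×20 = 6610.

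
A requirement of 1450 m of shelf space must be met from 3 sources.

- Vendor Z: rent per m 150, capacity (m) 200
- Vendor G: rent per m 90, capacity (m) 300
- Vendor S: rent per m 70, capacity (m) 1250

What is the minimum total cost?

105500

Fill from the cheapest source first.
Vendor S (70): use full 1250 ; 200 m to go.
Take 200 from Vendor G at 90 to finish.
Vendor Z: unused.
Cost = 1250×70 + 200×90 = 105500.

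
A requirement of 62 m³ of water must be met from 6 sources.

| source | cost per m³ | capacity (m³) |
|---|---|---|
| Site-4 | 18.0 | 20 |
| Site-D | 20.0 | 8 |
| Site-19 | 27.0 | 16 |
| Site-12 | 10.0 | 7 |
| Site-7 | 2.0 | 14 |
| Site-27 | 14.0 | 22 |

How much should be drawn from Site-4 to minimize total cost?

Cheapest first:
Take 14 from Site-7 at 2.0 — need 48 more.
Take 7 from Site-12 at 10.0 — need 41 more.
Site-27 at 14.0: take all 22 m³ — 19 still needed.
Site-4 (18.0): take the remaining 19 — done.
Site-D, Site-19: unused.

19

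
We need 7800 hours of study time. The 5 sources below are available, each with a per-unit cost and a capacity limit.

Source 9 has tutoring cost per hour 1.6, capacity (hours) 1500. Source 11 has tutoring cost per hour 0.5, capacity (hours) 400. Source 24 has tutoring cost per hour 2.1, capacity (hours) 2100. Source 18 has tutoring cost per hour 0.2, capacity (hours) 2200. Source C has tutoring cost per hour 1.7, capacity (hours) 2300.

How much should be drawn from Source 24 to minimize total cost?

1400

Fill from the cheapest source first.
Take 2200 from Source 18 at 0.2 — need 5600 more.
Take 400 from Source 11 at 0.5 — need 5200 more.
Source 9 at 1.6: take all 1500 hours — 3700 still needed.
Take 2300 from Source C at 1.7 — need 1400 more.
Take 1400 from Source 24 at 2.1 to finish.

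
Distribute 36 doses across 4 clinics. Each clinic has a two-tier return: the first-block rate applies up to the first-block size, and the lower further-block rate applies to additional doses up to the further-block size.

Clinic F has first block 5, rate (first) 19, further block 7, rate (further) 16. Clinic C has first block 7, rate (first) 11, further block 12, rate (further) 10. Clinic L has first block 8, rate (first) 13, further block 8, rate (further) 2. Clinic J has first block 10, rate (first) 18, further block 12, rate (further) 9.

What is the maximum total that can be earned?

Order all 8 blocks by rate: Clinic F/first 19 > Clinic J/first 18 > Clinic F/second 16 > Clinic L/first 13 > Clinic C/first 11 > Clinic C/second 10 > Clinic J/second 9 > Clinic L/second 2.
Clinic F/first (19): +5 ; 31 left.
Clinic J first at 18: fill all 10 ; 21 left.
Fill Clinic F second block (7 at 16) ; 14 left.
Fill Clinic L first block (8 at 13) ; 6 left.
Clinic C/first: +6 of 7 at 11; pool empty.
Total = 19×5 + 18×10 + 16×7 + 13×8 + 11×6 = 557.

557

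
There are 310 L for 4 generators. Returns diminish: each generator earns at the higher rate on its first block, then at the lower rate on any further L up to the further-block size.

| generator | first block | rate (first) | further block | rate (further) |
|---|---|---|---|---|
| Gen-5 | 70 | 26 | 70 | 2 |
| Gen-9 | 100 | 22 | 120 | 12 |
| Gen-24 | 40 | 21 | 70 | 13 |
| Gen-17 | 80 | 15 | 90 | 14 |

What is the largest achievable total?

Treat each block as its own option and order by rate: Gen-5/first 26 > Gen-9/first 22 > Gen-24/first 21 > Gen-17/first 15 > Gen-17/second 14 > Gen-24/second 13 > Gen-9/second 12 > Gen-5/second 2.
Gen-5 first at 26: fill all 70 → 240 left.
Gen-9 first at 22: fill all 100 → 140 left.
Fill Gen-24 first block (40 at 21) → 100 left.
Gen-17/first (15): +80 → 20 left.
20 remain; put them into Gen-17 second at 14.
Total = 26×70 + 22×100 + 21×40 + 15×80 + 14×20 = 6340.

6340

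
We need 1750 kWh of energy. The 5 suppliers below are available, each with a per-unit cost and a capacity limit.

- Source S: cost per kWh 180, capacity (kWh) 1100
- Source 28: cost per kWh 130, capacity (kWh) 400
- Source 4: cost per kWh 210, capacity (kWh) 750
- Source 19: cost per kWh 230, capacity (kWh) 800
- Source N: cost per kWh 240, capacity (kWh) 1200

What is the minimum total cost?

Use suppliers in increasing cost order.
Source 28 at 130: take all 400 kWh → 1350 still needed.
Take 1100 from Source S at 180 → need 250 more.
Source 4 (210): take the remaining 250 → done.
Source 19, Source N: unused.
Cost = 400×130 + 1100×180 + 250×210 = 302500.

302500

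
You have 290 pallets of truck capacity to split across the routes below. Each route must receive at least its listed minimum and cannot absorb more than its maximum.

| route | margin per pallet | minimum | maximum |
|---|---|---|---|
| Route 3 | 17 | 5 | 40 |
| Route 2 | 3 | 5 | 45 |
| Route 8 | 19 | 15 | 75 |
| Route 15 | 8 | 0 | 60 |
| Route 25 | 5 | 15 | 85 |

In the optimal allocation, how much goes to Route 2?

30

Meeting every minimum uses 5+5+15+0+15 = 40 pallets, leaving 250.
Highest margin per pallet first: Route 8 19 > Route 3 17 > Route 15 8 > Route 25 5 > Route 2 3.
Give Route 8 60 more to hit its cap of 75 → 190 left.
Route 3 takes 35 more to reach its cap of 40 → 155 left.
Route 15: +60 to 60 (cap) → 95 left.
Route 25: +70 to 85 (cap) → 25 left.
Only 25 left; Route 2 takes them to reach 30.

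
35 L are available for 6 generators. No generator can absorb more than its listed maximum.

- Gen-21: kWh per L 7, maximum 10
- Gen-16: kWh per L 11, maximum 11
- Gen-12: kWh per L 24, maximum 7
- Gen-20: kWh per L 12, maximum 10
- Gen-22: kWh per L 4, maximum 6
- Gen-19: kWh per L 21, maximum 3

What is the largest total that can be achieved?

Highest kWh per L first: Gen-12 24 > Gen-19 21 > Gen-20 12 > Gen-16 11 > Gen-21 7 > Gen-22 4.
Gen-12: +7 to 7 (cap) — 28 left.
Give Gen-19 3 to hit its cap of 3 — 25 left.
Gen-20 takes 10 to reach its cap of 10 — 15 left.
Gen-16: +11 to 11 (cap) — 4 left.
Gen-21: +4 (room for 10) → 4. Pool exhausted.
Total = 7×4 + 11×11 + 24×7 + 12×10 + 21×3 = 500.

500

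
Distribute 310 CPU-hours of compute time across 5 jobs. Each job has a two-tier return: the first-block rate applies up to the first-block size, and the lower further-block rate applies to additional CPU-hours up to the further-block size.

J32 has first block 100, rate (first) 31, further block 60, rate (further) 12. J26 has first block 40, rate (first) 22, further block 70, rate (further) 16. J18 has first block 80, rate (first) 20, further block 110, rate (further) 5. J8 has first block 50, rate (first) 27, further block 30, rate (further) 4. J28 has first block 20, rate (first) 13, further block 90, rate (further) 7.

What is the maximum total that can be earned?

Rank every tier by rate: J32/first 31 > J8/first 27 > J26/first 22 > J18/first 20 > J26/second 16 > J28/first 13 > J32/second 12 > J28/second 7 > J18/second 5 > J8/second 4.
J32 first at 31: fill all 100 → 210 left.
J8 first at 27: fill all 50 → 160 left.
J26/first (22): +40 → 120 left.
J18 first at 20: fill all 80 → 40 left.
J26 second at 16: only 40 left, fill 40.
Total = 31×100 + 27×50 + 22×40 + 20×80 + 16×40 = 7570.

7570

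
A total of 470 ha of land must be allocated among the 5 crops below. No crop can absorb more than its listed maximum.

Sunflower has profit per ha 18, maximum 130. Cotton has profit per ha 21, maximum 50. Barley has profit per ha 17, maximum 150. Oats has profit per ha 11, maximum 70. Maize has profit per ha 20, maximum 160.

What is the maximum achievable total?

8800

Rank by profit per ha: Cotton 21 > Maize 20 > Sunflower 18 > Barley 17 > Oats 11.
Cotton: +50 to 50 (cap) — 420 left.
Maize: +160 to 160 (cap) — 260 left.
Sunflower takes 130 to reach its cap of 130 — 130 left.
Barley: +130 (room for 150) → 130. Pool exhausted.
Total = 18×130 + 21×50 + 17×130 + 20×160 = 8800.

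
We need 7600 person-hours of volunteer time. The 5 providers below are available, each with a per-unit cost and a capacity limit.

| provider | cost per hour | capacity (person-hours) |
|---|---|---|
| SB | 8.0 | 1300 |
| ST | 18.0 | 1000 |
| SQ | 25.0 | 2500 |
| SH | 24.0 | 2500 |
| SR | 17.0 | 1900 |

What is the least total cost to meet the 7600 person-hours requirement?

143200

Use providers in increasing cost order.
SB at 8.0: take all 1300 person-hours → 6300 still needed.
Take 1900 from SR at 17.0 → need 4400 more.
Take 1000 from ST at 18.0 → need 3400 more.
SH (24.0): use full 2500 → 900 person-hours to go.
SQ at 25.0: take 900 of its 2500 → requirement met.
Cost = 1300×8.0 + 1900×17.0 + 1000×18.0 + 2500×24.0 + 900×25.0 = 143200.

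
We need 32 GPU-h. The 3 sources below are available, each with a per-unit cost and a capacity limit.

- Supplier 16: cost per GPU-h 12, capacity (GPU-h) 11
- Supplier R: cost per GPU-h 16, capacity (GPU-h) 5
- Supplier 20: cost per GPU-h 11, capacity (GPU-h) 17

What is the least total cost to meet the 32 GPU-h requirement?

Use sources in increasing cost order.
Supplier 20 at 11: take all 17 GPU-h — 15 still needed.
Supplier 16 (12): use full 11 — 4 GPU-h to go.
Take 4 from Supplier R at 16 to finish.
Cost = 17×11 + 11×12 + 4×16 = 383.

383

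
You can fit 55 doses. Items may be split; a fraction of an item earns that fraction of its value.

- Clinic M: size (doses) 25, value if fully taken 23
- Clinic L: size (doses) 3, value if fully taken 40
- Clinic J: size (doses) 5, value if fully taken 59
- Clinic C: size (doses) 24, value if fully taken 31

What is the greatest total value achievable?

151.16

Sort by value density: Clinic L 40/3≈13.3, Clinic J 59/5≈11.8, Clinic C 31/24≈1.29, Clinic M 23/25≈0.92.
Clinic L: take in full, 3 doses for value 40 — 52 left.
All 5 doses of Clinic J fit (value 59) — 47 remain.
Take all of Clinic C (24 doses, value 31) — 23 doses left.
23 doses left: a 23/25 share of Clinic M gives 23×23/25 = 21.16.
Total value = 151.16.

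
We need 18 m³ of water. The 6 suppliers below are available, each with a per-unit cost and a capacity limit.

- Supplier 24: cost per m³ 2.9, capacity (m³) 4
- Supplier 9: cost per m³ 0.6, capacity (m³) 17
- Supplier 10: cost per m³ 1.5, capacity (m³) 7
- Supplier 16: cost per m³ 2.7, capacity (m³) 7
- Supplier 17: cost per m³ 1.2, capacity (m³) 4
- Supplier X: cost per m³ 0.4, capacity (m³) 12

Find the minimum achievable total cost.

8.4

Fill from the cheapest supplier first.
Take 12 from Supplier X at 0.4 — need 6 more.
Take 6 from Supplier 9 at 0.6 to finish.
Supplier 17, Supplier 10, Supplier 16, Supplier 24: unused.
Cost = 12×0.4 + 6×0.6 = 8.4.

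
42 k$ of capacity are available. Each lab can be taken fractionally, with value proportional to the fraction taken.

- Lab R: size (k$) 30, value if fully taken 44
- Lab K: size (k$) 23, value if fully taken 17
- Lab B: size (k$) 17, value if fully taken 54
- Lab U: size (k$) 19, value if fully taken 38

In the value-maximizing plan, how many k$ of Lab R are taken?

6

Sort by value density: Lab B 54/17≈3.18, Lab U 38/19≈2, Lab R 44/30≈1.47, Lab K 17/23≈0.739.
Take all of Lab B (17 k$, value 54) — 25 k$ left.
Take all of Lab U (19 k$, value 38) — 6 k$ left.
6 k$ left: a 6/30 share of Lab R gives 44×6/30 = 8.8.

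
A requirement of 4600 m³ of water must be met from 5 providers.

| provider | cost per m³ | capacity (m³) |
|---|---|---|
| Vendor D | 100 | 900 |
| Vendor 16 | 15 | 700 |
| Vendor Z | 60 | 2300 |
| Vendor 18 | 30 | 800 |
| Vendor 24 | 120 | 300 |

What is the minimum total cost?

252500

Fill from the cheapest provider first.
Take 700 from Vendor 16 at 15 — need 3900 more.
Vendor 18 at 30: take all 800 m³ — 3100 still needed.
Take 2300 from Vendor Z at 60 — need 800 more.
Vendor D at 100: take 800 of its 900 — requirement met.
Vendor 24: unused.
Cost = 700×15 + 800×30 + 2300×60 + 800×100 = 252500.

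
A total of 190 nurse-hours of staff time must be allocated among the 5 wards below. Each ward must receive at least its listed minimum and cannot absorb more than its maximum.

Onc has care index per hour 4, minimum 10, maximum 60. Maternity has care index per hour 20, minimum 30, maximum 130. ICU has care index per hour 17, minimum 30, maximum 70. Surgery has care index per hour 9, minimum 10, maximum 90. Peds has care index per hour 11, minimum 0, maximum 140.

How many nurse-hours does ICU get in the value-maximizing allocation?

40

Meeting every minimum uses 10+30+30+10+0 = 80 nurse-hours, leaving 110.
Order the wards by care index per hour: Maternity 20 > ICU 17 > Peds 11 > Surgery 9 > Onc 4.
Maternity: +100 to 130 (cap) — 10 left.
Only 10 left; ICU takes them to reach 40.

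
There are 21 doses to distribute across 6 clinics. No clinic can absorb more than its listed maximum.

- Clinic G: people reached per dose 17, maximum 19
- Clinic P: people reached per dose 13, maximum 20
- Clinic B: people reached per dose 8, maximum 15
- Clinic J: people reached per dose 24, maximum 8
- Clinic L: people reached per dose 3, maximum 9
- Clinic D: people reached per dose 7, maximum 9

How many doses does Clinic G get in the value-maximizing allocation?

13

Highest people reached per dose first: Clinic J 24 > Clinic G 17 > Clinic P 13 > Clinic B 8 > Clinic D 7 > Clinic L 3.
Clinic J takes 8 to reach its cap of 8 → 13 left.
Clinic G: +13 (room for 19) → 13. Pool exhausted.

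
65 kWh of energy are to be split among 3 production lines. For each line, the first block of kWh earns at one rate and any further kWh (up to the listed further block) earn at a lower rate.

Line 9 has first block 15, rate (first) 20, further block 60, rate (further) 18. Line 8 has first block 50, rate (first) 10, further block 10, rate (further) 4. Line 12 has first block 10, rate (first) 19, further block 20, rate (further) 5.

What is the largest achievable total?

Order all 6 blocks by rate: Line 9/first 20 > Line 12/first 19 > Line 9/second 18 > Line 8/first 10 > Line 12/second 5 > Line 8/second 4.
Fill Line 9 first block (15 at 20) → 50 left.
Line 12/first (19): +10 → 40 left.
40 remain; put them into Line 9 second at 18.
Total = 20×15 + 19×10 + 18×40 = 1210.

1210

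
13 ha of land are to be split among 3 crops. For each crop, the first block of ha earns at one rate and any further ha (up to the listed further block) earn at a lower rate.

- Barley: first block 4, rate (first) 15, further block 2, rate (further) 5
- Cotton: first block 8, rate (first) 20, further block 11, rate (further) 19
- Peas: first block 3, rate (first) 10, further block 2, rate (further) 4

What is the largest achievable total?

255

Rank every tier by rate: Cotton/tier1 20 > Cotton/tier2 19 > Barley/tier1 15 > Peas/tier1 10 > Barley/tier2 5 > Peas/tier2 4.
Cotton/tier1 (20): +8 ; 5 left.
Cotton/tier2: +5 of 11 at 19; pool empty.
Total = 20×8 + 19×5 = 255.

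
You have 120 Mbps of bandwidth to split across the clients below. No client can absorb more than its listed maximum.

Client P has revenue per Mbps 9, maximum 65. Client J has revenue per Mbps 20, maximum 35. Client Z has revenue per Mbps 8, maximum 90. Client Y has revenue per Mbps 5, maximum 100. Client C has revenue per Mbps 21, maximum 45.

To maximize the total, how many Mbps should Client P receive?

Order the clients by revenue per Mbps: Client C 21 > Client J 20 > Client P 9 > Client Z 8 > Client Y 5.
Client C takes 45 to reach its cap of 45 — 75 left.
Client J: +35 to 35 (cap) — 40 left.
Client P has room for 65 but only 40 remain, so it gets 40.

40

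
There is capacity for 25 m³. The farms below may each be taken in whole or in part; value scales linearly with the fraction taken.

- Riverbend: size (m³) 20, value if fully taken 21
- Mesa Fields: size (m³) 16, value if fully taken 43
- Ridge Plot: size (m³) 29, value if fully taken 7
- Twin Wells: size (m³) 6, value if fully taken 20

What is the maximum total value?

Rank by value-to-size ratio: Twin Wells 20/6≈3.33, Mesa Fields 43/16≈2.69, Riverbend 21/20≈1.05, Ridge Plot 7/29≈0.241.
Take all of Twin Wells (6 m³, value 20) — 19 m³ left.
All 16 m³ of Mesa Fields fit (value 43) — 3 remain.
3 m³ left: a 3/20 share of Riverbend gives 21×3/20 = 3.15.
Total value = 66.15.

66.15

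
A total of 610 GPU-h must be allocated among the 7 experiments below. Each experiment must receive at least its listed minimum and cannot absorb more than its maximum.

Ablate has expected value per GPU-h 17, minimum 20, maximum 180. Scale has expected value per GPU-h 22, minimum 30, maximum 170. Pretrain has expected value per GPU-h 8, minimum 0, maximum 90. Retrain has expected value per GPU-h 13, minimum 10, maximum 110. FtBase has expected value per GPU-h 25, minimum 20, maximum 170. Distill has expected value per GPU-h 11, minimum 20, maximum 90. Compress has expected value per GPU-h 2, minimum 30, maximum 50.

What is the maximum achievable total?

Meeting every minimum uses 20+30+0+10+20+20+30 = 130 GPU-h, leaving 480.
Rank by expected value per GPU-h: FtBase 25 > Scale 22 > Ablate 17 > Retrain 13 > Distill 11 > Pretrain 8 > Compress 2.
Give FtBase 150 more to hit its cap of 170 → 330 left.
Scale takes 140 more to reach its cap of 170 → 190 left.
Ablate: +160 to 180 (cap) → 30 left.
Only 30 left; Retrain takes them to reach 40.
Total = 17×180 + 22×170 + 13×40 + 25×170 + 11×20 + 2×30 = 11850.

11850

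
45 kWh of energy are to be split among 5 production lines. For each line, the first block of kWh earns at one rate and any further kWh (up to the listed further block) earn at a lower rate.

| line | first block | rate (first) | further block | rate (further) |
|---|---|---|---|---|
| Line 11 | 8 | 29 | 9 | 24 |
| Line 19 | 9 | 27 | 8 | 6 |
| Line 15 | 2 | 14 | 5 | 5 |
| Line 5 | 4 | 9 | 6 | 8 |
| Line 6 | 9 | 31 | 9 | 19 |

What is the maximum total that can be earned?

Rank every tier by rate: Line 6/T1 31 > Line 11/T1 29 > Line 19/T1 27 > Line 11/T2 24 > Line 6/T2 19 > Line 15/T1 14 > Line 5/T1 9 > Line 5/T2 8 > Line 19/T2 6 > Line 15/T2 5.
Line 6/T1 (31): +9 → 36 left.
Line 11 T1 at 29: fill all 8 → 28 left.
Fill Line 19 T1 block (9 at 27) → 19 left.
Line 11/T2 (24): +9 → 10 left.
Line 6/T2 (19): +9 → 1 left.
Line 15 T1 at 14: only 1 left, fill 1.
Total = 31×9 + 29×8 + 27×9 + 24×9 + 19×9 + 14×1 = 1155.

1155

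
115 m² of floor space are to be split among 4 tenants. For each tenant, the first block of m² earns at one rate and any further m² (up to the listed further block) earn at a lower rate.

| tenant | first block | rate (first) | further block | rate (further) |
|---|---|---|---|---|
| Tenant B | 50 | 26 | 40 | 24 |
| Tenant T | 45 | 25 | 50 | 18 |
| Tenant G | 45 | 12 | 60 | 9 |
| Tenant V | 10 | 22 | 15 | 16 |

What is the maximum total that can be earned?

2905

Order all 8 blocks by rate: Tenant B/first 26 > Tenant T/first 25 > Tenant B/second 24 > Tenant V/first 22 > Tenant T/second 18 > Tenant V/second 16 > Tenant G/first 12 > Tenant G/second 9.
Tenant B/first (26): +50 — 65 left.
Tenant T/first (25): +45 — 20 left.
20 remain; put them into Tenant B second at 24.
Total = 26×50 + 25×45 + 24×20 = 2905.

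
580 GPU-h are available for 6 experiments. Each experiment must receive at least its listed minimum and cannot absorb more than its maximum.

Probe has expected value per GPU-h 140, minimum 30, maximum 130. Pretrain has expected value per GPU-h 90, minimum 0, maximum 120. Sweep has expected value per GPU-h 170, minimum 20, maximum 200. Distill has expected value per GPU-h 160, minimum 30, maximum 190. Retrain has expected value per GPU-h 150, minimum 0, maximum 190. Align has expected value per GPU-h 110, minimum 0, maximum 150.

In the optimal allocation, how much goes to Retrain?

160

Meeting every minimum uses 30+0+20+30+0+0 = 80 GPU-h, leaving 500.
Order the experiments by expected value per GPU-h: Sweep 170 > Distill 160 > Retrain 150 > Probe 140 > Align 110 > Pretrain 90.
Sweep: +180 to 200 (cap) ; 320 left.
Give Distill 160 more to hit its cap of 190 ; 160 left.
Retrain has room for 190 more but only 160 remain, so it gets 160.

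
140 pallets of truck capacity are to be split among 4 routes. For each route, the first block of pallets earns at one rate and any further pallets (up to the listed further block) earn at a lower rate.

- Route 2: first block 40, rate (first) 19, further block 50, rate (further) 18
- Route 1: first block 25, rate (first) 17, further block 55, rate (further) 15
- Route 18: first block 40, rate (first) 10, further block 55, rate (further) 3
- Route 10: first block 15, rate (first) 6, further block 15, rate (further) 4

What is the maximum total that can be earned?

Treat each block as its own option and order by rate: Route 2/T1 19 > Route 2/T2 18 > Route 1/T1 17 > Route 1/T2 15 > Route 18/T1 10 > Route 10/T1 6 > Route 10/T2 4 > Route 18/T2 3.
Route 2 T1 at 19: fill all 40 ; 100 left.
Route 2 T2 at 18: fill all 50 ; 50 left.
Route 1/T1 (17): +25 ; 25 left.
Route 1/T2: +25 of 55 at 15; pool empty.
Total = 19×40 + 18×50 + 17×25 + 15×25 = 2460.

2460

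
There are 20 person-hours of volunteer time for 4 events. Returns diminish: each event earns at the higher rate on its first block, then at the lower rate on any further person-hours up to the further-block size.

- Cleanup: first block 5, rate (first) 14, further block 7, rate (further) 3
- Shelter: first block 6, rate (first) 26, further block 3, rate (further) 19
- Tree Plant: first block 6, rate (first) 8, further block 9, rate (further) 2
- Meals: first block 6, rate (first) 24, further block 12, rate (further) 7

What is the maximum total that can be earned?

Treat each block as its own option and order by rate: Shelter/first 26 > Meals/first 24 > Shelter/second 19 > Cleanup/first 14 > Tree Plant/first 8 > Meals/second 7 > Cleanup/second 3 > Tree Plant/second 2.
Shelter first at 26: fill all 6 → 14 left.
Fill Meals first block (6 at 24) → 8 left.
Shelter/second (19): +3 → 5 left.
Fill Cleanup first block (5 at 14) → 0 left.
Total = 26×6 + 24×6 + 19×3 + 14×5 = 427.

427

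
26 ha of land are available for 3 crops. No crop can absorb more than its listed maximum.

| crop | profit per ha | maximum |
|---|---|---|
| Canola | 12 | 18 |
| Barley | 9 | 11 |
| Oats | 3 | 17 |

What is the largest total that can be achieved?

Rank by profit per ha: Canola 12 > Barley 9 > Oats 3.
Give Canola 18 to hit its cap of 18 → 8 left.
Only 8 left; Barley takes them to reach 8.
Total = 12×18 + 9×8 = 288.

288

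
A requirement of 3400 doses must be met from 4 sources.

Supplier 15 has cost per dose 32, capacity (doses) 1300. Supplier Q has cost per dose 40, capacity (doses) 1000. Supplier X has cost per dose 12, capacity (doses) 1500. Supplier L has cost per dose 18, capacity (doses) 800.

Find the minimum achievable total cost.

67600

Cheapest first:
Supplier X at 12: take all 1500 doses → 1900 still needed.
Supplier L (18): use full 800 → 1100 doses to go.
Supplier 15 at 32: take 1100 of its 1300 → requirement met.
Supplier Q: unused.
Cost = 1500×12 + 800×18 + 1100×32 = 67600.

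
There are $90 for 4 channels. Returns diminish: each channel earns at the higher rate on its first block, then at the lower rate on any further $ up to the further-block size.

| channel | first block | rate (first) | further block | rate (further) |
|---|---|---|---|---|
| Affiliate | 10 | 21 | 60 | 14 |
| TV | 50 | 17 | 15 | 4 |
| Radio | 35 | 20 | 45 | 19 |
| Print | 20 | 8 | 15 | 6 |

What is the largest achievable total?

1765

Treat each block as its own option and order by rate: Affiliate/tier1 21 > Radio/tier1 20 > Radio/tier2 19 > TV/tier1 17 > Affiliate/tier2 14 > Print/tier1 8 > Print/tier2 6 > TV/tier2 4.
Fill Affiliate tier1 block (10 at 21) ; 80 left.
Radio tier1 at 20: fill all 35 ; 45 left.
Radio/tier2 (19): +45 ; 0 left.
Total = 21×10 + 20×35 + 19×45 = 1765.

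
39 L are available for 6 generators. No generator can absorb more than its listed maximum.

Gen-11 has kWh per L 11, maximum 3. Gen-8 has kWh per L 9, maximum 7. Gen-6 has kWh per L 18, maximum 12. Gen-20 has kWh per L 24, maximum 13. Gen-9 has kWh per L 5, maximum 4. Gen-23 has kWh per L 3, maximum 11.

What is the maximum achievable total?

644

Rank by kWh per L: Gen-20 24 > Gen-6 18 > Gen-11 11 > Gen-8 9 > Gen-9 5 > Gen-23 3.
Gen-20: +13 to 13 (cap) ; 26 left.
Gen-6 takes 12 to reach its cap of 12 ; 14 left.
Gen-11: +3 to 3 (cap) ; 11 left.
Give Gen-8 7 to hit its cap of 7 ; 4 left.
Gen-9: +4 to 4 (cap) ; 0 left.
Total = 11×3 + 9×7 + 18×12 + 24×13 + 5×4 = 644.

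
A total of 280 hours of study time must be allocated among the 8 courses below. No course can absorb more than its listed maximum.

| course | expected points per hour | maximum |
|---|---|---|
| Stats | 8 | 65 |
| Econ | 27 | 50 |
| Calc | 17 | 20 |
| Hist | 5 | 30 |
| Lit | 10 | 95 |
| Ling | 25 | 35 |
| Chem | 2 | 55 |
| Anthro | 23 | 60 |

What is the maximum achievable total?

Highest expected points per hour first: Econ 27 > Ling 25 > Anthro 23 > Calc 17 > Lit 10 > Stats 8 > Hist 5 > Chem 2.
Give Econ 50 to hit its cap of 50 → 230 left.
Ling: +35 to 35 (cap) → 195 left.
Anthro takes 60 to reach its cap of 60 → 135 left.
Give Calc 20 to hit its cap of 20 → 115 left.
Lit: +95 to 95 (cap) → 20 left.
Only 20 left; Stats takes them to reach 20.
Total = 8×20 + 27×50 + 17×20 + 10×95 + 25×35 + 23×60 = 5055.

5055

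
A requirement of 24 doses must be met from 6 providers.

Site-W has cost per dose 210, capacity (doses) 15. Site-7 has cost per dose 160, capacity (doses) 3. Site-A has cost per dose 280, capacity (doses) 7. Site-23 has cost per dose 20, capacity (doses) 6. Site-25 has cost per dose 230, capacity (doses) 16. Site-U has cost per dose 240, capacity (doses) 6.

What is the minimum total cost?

3750

Cheapest first:
Site-23 (20): use full 6 → 18 doses to go.
Site-7 at 160: take all 3 doses → 15 still needed.
Site-W at 210: take all 15 doses → 0 still needed.
Site-25, Site-U, Site-A: unused.
Cost = 6×20 + 3×160 + 15×210 = 3750.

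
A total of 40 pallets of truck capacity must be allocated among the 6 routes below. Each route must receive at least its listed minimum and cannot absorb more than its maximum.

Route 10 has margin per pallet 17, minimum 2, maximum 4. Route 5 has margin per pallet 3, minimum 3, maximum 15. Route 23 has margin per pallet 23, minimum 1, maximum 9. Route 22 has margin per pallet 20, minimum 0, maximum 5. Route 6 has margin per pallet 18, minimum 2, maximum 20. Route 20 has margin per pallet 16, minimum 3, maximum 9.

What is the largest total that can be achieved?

722

Meeting every minimum uses 2+3+1+0+2+3 = 11 pallets, leaving 29.
Rank by margin per pallet: Route 23 23 > Route 22 20 > Route 6 18 > Route 10 17 > Route 20 16 > Route 5 3.
Give Route 23 8 more to hit its cap of 9 — 21 left.
Route 22 takes 5 more to reach its cap of 5 — 16 left.
Only 16 left; Route 6 takes them to reach 18.
Total = 17×2 + 3×3 + 23×9 + 20×5 + 18×18 + 16×3 = 722.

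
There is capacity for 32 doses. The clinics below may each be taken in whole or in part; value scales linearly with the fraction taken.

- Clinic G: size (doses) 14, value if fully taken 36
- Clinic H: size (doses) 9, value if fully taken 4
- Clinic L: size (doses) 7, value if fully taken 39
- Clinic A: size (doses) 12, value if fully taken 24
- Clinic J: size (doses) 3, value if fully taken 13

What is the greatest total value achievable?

Rank by value-to-size ratio: Clinic L 39/7≈5.57, Clinic J 13/3≈4.33, Clinic G 36/14≈2.57, Clinic A 24/12≈2, Clinic H 4/9≈0.444.
All 7 doses of Clinic L fit (value 39) ; 25 remain.
Clinic J: take in full, 3 doses for value 13 ; 22 left.
Take all of Clinic G (14 doses, value 36) ; 8 doses left.
Fill the last 8 doses with part of Clinic A: 8/12 of it earns 16.
Total value = 104.

104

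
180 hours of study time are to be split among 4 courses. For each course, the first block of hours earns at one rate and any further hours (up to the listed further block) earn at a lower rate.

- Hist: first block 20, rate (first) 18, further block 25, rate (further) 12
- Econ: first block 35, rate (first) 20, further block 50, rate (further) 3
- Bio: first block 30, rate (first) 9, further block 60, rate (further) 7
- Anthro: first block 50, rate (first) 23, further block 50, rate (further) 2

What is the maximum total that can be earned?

2920

Order all 8 blocks by rate: Anthro/tier1 23 > Econ/tier1 20 > Hist/tier1 18 > Hist/tier2 12 > Bio/tier1 9 > Bio/tier2 7 > Econ/tier2 3 > Anthro/tier2 2.
Anthro tier1 at 23: fill all 50 ; 130 left.
Econ/tier1 (20): +35 ; 95 left.
Fill Hist tier1 block (20 at 18) ; 75 left.
Hist/tier2 (12): +25 ; 50 left.
Bio/tier1 (9): +30 ; 20 left.
Bio tier2 at 7: only 20 left, fill 20.
Total = 23×50 + 20×35 + 18×20 + 12×25 + 9×30 + 7×20 = 2920.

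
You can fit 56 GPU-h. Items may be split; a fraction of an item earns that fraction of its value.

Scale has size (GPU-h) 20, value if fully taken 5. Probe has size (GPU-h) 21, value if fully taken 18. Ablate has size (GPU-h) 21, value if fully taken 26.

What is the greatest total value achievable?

47.5

Sort by value density: Ablate 26/21≈1.24, Probe 18/21≈0.857, Scale 5/20≈0.25.
All 21 GPU-h of Ablate fit (value 26) → 35 remain.
All 21 GPU-h of Probe fit (value 18) → 14 remain.
14 GPU-h left: a 14/20 share of Scale gives 5×14/20 = 3.5.
Total value = 47.5.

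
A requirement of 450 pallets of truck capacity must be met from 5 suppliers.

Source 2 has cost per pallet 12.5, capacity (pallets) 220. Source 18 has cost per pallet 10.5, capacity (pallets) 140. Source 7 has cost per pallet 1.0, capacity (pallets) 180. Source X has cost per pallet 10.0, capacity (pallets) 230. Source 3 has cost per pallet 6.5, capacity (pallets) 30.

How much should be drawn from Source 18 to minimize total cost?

10

Cheapest first:
Source 7 (1.0): use full 180 — 270 pallets to go.
Take 30 from Source 3 at 6.5 — need 240 more.
Source X at 10.0: take all 230 pallets — 10 still needed.
Source 18 at 10.5: take 10 of its 140 — requirement met.
Source 2: unused.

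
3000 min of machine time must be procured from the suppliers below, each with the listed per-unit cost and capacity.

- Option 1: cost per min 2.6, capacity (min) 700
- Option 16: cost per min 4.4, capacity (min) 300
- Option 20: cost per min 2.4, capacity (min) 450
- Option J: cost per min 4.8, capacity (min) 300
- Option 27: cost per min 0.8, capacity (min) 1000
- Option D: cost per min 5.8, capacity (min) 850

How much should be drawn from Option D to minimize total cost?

250

Fill from the cheapest supplier first.
Option 27 (0.8): use full 1000 ; 2000 min to go.
Take 450 from Option 20 at 2.4 ; need 1550 more.
Take 700 from Option 1 at 2.6 ; need 850 more.
Option 16 at 4.4: take all 300 min ; 550 still needed.
Option J (4.8): use full 300 ; 250 min to go.
Take 250 from Option D at 5.8 to finish.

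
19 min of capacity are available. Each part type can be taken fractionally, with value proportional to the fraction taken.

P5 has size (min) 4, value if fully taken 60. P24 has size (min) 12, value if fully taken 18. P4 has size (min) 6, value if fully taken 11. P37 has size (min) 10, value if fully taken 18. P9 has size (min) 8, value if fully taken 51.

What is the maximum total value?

Rank by value-to-size ratio: P5 60/4≈15, P9 51/8≈6.38, P4 11/6≈1.83, P37 18/10≈1.8, P24 18/12≈1.5.
Take all of P5 (4 min, value 60) → 15 min left.
All 8 min of P9 fit (value 51) → 7 remain.
All 6 min of P4 fit (value 11) → 1 remain.
Fill the last 1 min with part of P37: 1/10 of it earns 1.8.
Total value = 123.8.

123.8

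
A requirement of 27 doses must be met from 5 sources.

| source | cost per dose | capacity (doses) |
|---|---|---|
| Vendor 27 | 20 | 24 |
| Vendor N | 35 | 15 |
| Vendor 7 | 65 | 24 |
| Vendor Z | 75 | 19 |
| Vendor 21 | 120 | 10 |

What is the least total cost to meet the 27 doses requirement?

585

Cheapest first:
Vendor 27 (20): use full 24 → 3 doses to go.
Vendor N (35): take the remaining 3 → done.
Vendor 7, Vendor Z, Vendor 21: unused.
Cost = 24×20 + 3×35 = 585.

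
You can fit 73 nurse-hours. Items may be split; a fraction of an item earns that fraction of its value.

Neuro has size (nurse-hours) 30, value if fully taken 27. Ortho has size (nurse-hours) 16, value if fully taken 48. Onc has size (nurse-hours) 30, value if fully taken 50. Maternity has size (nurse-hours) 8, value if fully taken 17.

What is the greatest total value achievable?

132.1

Rank by value-to-size ratio: Ortho 48/16≈3, Maternity 17/8≈2.12, Onc 50/30≈1.67, Neuro 27/30≈0.9.
Ortho: take in full, 16 nurse-hours for value 48 → 57 left.
Maternity: take in full, 8 nurse-hours for value 17 → 49 left.
Onc: take in full, 30 nurse-hours for value 50 → 19 left.
Only 19 nurse-hours remain; take 19/30 of Neuro for value 27×19/30 = 17.1.
Total value = 132.1.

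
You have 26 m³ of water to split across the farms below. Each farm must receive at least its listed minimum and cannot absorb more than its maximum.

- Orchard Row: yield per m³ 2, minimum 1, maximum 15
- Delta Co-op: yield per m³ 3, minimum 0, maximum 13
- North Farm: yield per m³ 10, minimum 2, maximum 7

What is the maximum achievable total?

Meeting every minimum uses 1+0+2 = 3 m³, leaving 23.
Rank by yield per m³: North Farm 10 > Delta Co-op 3 > Orchard Row 2.
Give North Farm 5 more to hit its cap of 7 → 18 left.
Delta Co-op takes 13 more to reach its cap of 13 → 5 left.
Only 5 left; Orchard Row takes them to reach 6.
Total = 2×6 + 3×13 + 10×7 = 121.

121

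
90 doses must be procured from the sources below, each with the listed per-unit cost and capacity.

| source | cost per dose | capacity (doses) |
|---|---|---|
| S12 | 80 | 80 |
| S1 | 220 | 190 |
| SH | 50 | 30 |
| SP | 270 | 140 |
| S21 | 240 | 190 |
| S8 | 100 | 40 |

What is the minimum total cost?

Use sources in increasing cost order.
Take 30 from SH at 50 ; need 60 more.
S12 at 80: take 60 of its 80 ; requirement met.
S8, S1, S21, SP: unused.
Cost = 30×50 + 60×80 = 6300.

6300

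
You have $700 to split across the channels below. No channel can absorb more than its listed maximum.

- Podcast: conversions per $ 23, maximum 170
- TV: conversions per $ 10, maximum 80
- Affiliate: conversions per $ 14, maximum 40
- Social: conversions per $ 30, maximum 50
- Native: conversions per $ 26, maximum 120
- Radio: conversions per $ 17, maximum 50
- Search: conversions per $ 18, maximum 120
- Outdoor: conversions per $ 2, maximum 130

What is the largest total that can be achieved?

13040

Order the channels by conversions per $: Social 30 > Native 26 > Podcast 23 > Search 18 > Radio 17 > Affiliate 14 > TV 10 > Outdoor 2.
Give Social 50 to hit its cap of 50 → 650 left.
Native: +120 to 120 (cap) → 530 left.
Podcast takes 170 to reach its cap of 170 → 360 left.
Search takes 120 to reach its cap of 120 → 240 left.
Radio: +50 to 50 (cap) → 190 left.
Affiliate takes 40 to reach its cap of 40 → 150 left.
Give TV 80 to hit its cap of 80 → 70 left.
Only 70 left; Outdoor takes them to reach 70.
Total = 23×170 + 10×80 + 14×40 + 30×50 + 26×120 + 17×50 + 18×120 + 2×70 = 13040.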